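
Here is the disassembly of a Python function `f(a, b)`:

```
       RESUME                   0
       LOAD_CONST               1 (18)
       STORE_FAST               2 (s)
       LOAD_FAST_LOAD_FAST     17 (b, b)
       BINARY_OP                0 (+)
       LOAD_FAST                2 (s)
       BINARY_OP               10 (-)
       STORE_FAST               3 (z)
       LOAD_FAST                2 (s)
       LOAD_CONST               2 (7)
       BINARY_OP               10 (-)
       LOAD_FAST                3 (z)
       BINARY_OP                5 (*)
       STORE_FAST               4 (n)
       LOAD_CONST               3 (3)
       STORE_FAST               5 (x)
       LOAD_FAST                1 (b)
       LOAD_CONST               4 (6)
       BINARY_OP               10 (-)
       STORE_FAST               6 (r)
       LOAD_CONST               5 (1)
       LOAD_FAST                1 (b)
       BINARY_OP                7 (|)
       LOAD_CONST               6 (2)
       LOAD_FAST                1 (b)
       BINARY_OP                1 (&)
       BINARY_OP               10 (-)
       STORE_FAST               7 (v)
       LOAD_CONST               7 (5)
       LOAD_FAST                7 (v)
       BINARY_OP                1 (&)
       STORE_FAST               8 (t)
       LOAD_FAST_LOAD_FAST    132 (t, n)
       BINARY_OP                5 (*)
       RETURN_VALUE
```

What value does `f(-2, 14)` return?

LOAD_CONST → push 18. Stack: [18]
STORE_FAST s → s=18. Stack: []
LOAD_FAST_LOAD_FAST b,b → push 14,14. Stack: [14, 14]
BINARY_OP + → 14 + 14 = 28. Stack: [28]
LOAD_FAST s → push 18. Stack: [28, 18]
BINARY_OP - → 28 - 18 = 10. Stack: [10]
STORE_FAST z → z=10. Stack: []
LOAD_FAST s → push 18. Stack: [18]
LOAD_CONST → push 7. Stack: [18, 7]
BINARY_OP - → 18 - 7 = 11. Stack: [11]
LOAD_FAST z → push 10. Stack: [11, 10]
BINARY_OP * → 11 * 10 = 110. Stack: [110]
STORE_FAST n → n=110. Stack: []
LOAD_CONST → push 3. Stack: [3]
STORE_FAST x → x=3. Stack: []
LOAD_FAST b → push 14. Stack: [14]
LOAD_CONST → push 6. Stack: [14, 6]
BINARY_OP - → 14 - 6 = 8. Stack: [8]
STORE_FAST r → r=8. Stack: []
LOAD_CONST → push 1. Stack: [1]
LOAD_FAST b → push 14. Stack: [1, 14]
BINARY_OP | → 1 | 14 = 15. Stack: [15]
LOAD_CONST → push 2. Stack: [15, 2]
LOAD_FAST b → push 14. Stack: [15, 2, 14]
BINARY_OP & → 2 & 14 = 2. Stack: [15, 2]
BINARY_OP - → 15 - 2 = 13. Stack: [13]
STORE_FAST v → v=13. Stack: []
LOAD_CONST → push 5. Stack: [5]
LOAD_FAST v → push 13. Stack: [5, 13]
BINARY_OP & → 5 & 13 = 5. Stack: [5]
STORE_FAST t → t=5. Stack: []
LOAD_FAST_LOAD_FAST t,n → push 5,110. Stack: [5, 110]
BINARY_OP * → 5 * 110 = 550. Stack: [550]
RETURN_VALUE → return 550.

550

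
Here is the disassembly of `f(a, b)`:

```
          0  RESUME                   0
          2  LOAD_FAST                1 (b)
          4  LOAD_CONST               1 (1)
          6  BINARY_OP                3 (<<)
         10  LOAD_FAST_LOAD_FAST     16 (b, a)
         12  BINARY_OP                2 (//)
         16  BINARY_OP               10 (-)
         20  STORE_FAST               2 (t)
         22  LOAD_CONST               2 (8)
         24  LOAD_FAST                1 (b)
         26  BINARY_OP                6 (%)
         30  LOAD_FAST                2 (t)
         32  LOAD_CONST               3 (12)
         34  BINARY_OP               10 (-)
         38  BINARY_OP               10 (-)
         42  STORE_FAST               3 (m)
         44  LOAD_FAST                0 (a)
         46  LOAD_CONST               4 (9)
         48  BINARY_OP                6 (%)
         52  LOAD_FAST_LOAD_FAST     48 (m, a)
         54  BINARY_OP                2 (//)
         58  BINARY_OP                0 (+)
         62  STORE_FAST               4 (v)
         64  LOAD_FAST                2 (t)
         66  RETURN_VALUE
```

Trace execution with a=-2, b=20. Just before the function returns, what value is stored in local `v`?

LOAD_FAST b → push 20. Stack: [20]
LOAD_CONST → push 1. Stack: [20, 1]
BINARY_OP << → 20 << 1 = 40. Stack: [40]
LOAD_FAST_LOAD_FAST b,a → push 20,-2. Stack: [40, 20, -2]
BINARY_OP // → 20 // -2 = -10. Stack: [40, -10]
BINARY_OP - → 40 - -10 = 50. Stack: [50]
STORE_FAST t → t=50. Stack: []
LOAD_CONST → push 8. Stack: [8]
LOAD_FAST b → push 20. Stack: [8, 20]
BINARY_OP % → 8 % 20 = 8. Stack: [8]
LOAD_FAST t → push 50. Stack: [8, 50]
LOAD_CONST → push 12. Stack: [8, 50, 12]
BINARY_OP - → 50 - 12 = 38. Stack: [8, 38]
BINARY_OP - → 8 - 38 = -30. Stack: [-30]
STORE_FAST m → m=-30. Stack: []
LOAD_FAST a → push -2. Stack: [-2]
LOAD_CONST → push 9. Stack: [-2, 9]
BINARY_OP % → -2 % 9 = 7. Stack: [7]
LOAD_FAST_LOAD_FAST m,a → push -30,-2. Stack: [7, -30, -2]
BINARY_OP // → -30 // -2 = 15. Stack: [7, 15]
BINARY_OP + → 7 + 15 = 22. Stack: [22]
STORE_FAST v → v=22. Stack: []
LOAD_FAST t → push 50. Stack: [50]
RETURN_VALUE → return 50.

22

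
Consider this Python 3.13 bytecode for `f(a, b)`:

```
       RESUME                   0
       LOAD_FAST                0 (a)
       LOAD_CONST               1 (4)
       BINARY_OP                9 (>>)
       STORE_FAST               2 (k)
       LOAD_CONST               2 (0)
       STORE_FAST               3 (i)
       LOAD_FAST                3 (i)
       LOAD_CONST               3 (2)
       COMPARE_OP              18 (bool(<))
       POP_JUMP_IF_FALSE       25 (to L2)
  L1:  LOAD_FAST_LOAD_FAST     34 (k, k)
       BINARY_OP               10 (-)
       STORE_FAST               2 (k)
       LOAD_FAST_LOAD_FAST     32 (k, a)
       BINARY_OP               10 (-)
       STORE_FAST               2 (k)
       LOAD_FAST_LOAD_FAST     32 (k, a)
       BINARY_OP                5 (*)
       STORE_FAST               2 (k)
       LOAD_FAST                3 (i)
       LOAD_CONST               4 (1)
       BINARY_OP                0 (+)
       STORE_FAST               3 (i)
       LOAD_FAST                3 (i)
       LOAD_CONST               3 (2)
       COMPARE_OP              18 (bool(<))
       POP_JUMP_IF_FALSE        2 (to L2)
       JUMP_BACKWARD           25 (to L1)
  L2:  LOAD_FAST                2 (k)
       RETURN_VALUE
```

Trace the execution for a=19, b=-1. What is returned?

LOAD_FAST a → push 19. Stack: [19]
LOAD_CONST → push 4. Stack: [19, 4]
BINARY_OP >> → 19 >> 4 = 1. Stack: [1]
STORE_FAST k → k=1. Stack: []
LOAD_CONST → push 0. Stack: [0]
STORE_FAST i → i=0. Stack: []
LOAD_FAST i → push 0. Stack: [0]
LOAD_CONST → push 2. Stack: [0, 2]
COMPARE_OP bool(<) → 0 vs 2 = True. Stack: [True]
POP_JUMP_IF_FALSE → pop True; no jump. Stack: []
LOAD_FAST_LOAD_FAST k,k → push 1,1. Stack: [1, 1]
BINARY_OP - → 1 - 1 = 0. Stack: [0]
STORE_FAST k → k=0. Stack: []
LOAD_FAST_LOAD_FAST k,a → push 0,19. Stack: [0, 19]
BINARY_OP - → 0 - 19 = -19. Stack: [-19]
STORE_FAST k → k=-19. Stack: []
LOAD_FAST_LOAD_FAST k,a → push -19,19. Stack: [-19, 19]
BINARY_OP * → -19 * 19 = -361. Stack: [-361]
STORE_FAST k → k=-361. Stack: []
LOAD_FAST i → push 0. Stack: [0]
LOAD_CONST → push 1. Stack: [0, 1]
BINARY_OP + → 0 + 1 = 1. Stack: [1]
STORE_FAST i → i=1. Stack: []
LOAD_FAST i → push 1. Stack: [1]
LOAD_CONST → push 2. Stack: [1, 2]
COMPARE_OP bool(<) → 1 vs 2 = True. Stack: [True]
POP_JUMP_IF_FALSE → pop True; no jump. Stack: []
LOAD_FAST_LOAD_FAST k,k → push -361,-361. Stack: [-361, -361]
BINARY_OP - → -361 - -361 = 0. Stack: [0]
STORE_FAST k → k=0. Stack: []
LOAD_FAST_LOAD_FAST k,a → push 0,19. Stack: [0, 19]
BINARY_OP - → 0 - 19 = -19. Stack: [-19]
STORE_FAST k → k=-19. Stack: []
LOAD_FAST_LOAD_FAST k,a → push -19,19. Stack: [-19, 19]
BINARY_OP * → -19 * 19 = -361. Stack: [-361]
STORE_FAST k → k=-361. Stack: []
LOAD_FAST i → push 1. Stack: [1]
LOAD_CONST → push 1. Stack: [1, 1]
BINARY_OP + → 1 + 1 = 2. Stack: [2]
STORE_FAST i → i=2. Stack: []
LOAD_FAST i → push 2. Stack: [2]
LOAD_CONST → push 2. Stack: [2, 2]
COMPARE_OP bool(<) → 2 vs 2 = False. Stack: [False]
POP_JUMP_IF_FALSE → pop False; jump. Stack: []
LOAD_FAST k → push -361. Stack: [-361]
RETURN_VALUE → return -361.

-361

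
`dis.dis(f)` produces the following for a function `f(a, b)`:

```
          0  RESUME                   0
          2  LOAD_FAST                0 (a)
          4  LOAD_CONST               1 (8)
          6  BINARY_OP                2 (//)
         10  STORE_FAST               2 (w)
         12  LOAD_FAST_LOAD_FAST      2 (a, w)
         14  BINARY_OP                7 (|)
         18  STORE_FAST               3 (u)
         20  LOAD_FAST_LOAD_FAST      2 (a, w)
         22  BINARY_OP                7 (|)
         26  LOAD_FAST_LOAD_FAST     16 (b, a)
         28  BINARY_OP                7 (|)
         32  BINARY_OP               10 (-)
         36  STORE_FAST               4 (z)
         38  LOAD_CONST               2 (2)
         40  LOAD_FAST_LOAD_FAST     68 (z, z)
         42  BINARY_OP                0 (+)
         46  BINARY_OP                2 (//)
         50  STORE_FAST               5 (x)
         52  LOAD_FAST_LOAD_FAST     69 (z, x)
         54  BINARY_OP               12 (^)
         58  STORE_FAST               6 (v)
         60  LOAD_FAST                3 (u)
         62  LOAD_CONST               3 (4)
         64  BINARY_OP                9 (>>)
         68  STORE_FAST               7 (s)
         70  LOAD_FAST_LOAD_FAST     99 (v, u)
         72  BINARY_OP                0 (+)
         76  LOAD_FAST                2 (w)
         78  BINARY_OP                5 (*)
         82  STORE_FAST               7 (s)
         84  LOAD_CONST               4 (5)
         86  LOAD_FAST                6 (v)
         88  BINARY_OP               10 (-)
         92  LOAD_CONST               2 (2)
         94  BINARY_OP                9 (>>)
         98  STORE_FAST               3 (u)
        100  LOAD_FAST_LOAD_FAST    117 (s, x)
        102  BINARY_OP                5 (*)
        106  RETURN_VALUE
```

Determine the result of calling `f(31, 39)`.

LOAD_FAST a → push 31. Stack: [31]
LOAD_CONST → push 8. Stack: [31, 8]
BINARY_OP // → 31 // 8 = 3. Stack: [3]
STORE_FAST w → w=3. Stack: []
LOAD_FAST_LOAD_FAST a,w → push 31,3. Stack: [31, 3]
BINARY_OP | → 31 | 3 = 31. Stack: [31]
STORE_FAST u → u=31. Stack: []
LOAD_FAST_LOAD_FAST a,w → push 31,3. Stack: [31, 3]
BINARY_OP | → 31 | 3 = 31. Stack: [31]
LOAD_FAST_LOAD_FAST b,a → push 39,31. Stack: [31, 39, 31]
BINARY_OP | → 39 | 31 = 63. Stack: [31, 63]
BINARY_OP - → 31 - 63 = -32. Stack: [-32]
STORE_FAST z → z=-32. Stack: []
LOAD_CONST → push 2. Stack: [2]
LOAD_FAST_LOAD_FAST z,z → push -32,-32. Stack: [2, -32, -32]
BINARY_OP + → -32 + -32 = -64. Stack: [2, -64]
BINARY_OP // → 2 // -64 = -1. Stack: [-1]
STORE_FAST x → x=-1. Stack: []
LOAD_FAST_LOAD_FAST z,x → push -32,-1. Stack: [-32, -1]
BINARY_OP ^ → -32 ^ -1 = 31. Stack: [31]
STORE_FAST v → v=31. Stack: []
LOAD_FAST u → push 31. Stack: [31]
LOAD_CONST → push 4. Stack: [31, 4]
BINARY_OP >> → 31 >> 4 = 1. Stack: [1]
STORE_FAST s → s=1. Stack: []
LOAD_FAST_LOAD_FAST v,u → push 31,31. Stack: [31, 31]
BINARY_OP + → 31 + 31 = 62. Stack: [62]
LOAD_FAST w → push 3. Stack: [62, 3]
BINARY_OP * → 62 * 3 = 186. Stack: [186]
STORE_FAST s → s=186. Stack: []
LOAD_CONST → push 5. Stack: [5]
LOAD_FAST v → push 31. Stack: [5, 31]
BINARY_OP - → 5 - 31 = -26. Stack: [-26]
LOAD_CONST → push 2. Stack: [-26, 2]
BINARY_OP >> → -26 >> 2 = -7. Stack: [-7]
STORE_FAST u → u=-7. Stack: []
LOAD_FAST_LOAD_FAST s,x → push 186,-1. Stack: [186, -1]
BINARY_OP * → 186 * -1 = -186. Stack: [-186]
RETURN_VALUE → return -186.

-186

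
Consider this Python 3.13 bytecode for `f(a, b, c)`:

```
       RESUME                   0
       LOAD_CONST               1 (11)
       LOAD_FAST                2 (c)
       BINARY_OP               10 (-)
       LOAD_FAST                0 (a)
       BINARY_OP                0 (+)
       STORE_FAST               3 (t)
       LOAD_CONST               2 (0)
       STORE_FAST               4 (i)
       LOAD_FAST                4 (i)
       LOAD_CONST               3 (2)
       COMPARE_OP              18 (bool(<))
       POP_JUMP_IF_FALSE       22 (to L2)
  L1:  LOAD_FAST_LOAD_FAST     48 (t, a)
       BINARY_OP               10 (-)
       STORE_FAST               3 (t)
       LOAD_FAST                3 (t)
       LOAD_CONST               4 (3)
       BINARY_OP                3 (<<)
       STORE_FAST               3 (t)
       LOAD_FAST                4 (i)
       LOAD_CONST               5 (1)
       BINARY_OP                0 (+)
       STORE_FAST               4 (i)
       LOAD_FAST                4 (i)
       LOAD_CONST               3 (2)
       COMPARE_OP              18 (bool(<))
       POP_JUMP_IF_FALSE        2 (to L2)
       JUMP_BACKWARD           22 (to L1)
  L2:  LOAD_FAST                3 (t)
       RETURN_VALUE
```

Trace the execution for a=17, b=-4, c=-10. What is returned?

LOAD_CONST → push 11. Stack: [11]
LOAD_FAST c → push -10. Stack: [11, -10]
BINARY_OP - → 11 - -10 = 21. Stack: [21]
LOAD_FAST a → push 17. Stack: [21, 17]
BINARY_OP + → 21 + 17 = 38. Stack: [38]
STORE_FAST t → t=38. Stack: []
LOAD_CONST → push 0. Stack: [0]
STORE_FAST i → i=0. Stack: []
LOAD_FAST i → push 0. Stack: [0]
LOAD_CONST → push 2. Stack: [0, 2]
COMPARE_OP bool(<) → 0 vs 2 = True. Stack: [True]
POP_JUMP_IF_FALSE → pop True; no jump. Stack: []
LOAD_FAST_LOAD_FAST t,a → push 38,17. Stack: [38, 17]
BINARY_OP - → 38 - 17 = 21. Stack: [21]
STORE_FAST t → t=21. Stack: []
LOAD_FAST t → push 21. Stack: [21]
LOAD_CONST → push 3. Stack: [21, 3]
BINARY_OP << → 21 << 3 = 168. Stack: [168]
STORE_FAST t → t=168. Stack: []
LOAD_FAST i → push 0. Stack: [0]
LOAD_CONST → push 1. Stack: [0, 1]
BINARY_OP + → 0 + 1 = 1. Stack: [1]
STORE_FAST i → i=1. Stack: []
LOAD_FAST i → push 1. Stack: [1]
LOAD_CONST → push 2. Stack: [1, 2]
COMPARE_OP bool(<) → 1 vs 2 = True. Stack: [True]
POP_JUMP_IF_FALSE → pop True; no jump. Stack: []
LOAD_FAST_LOAD_FAST t,a → push 168,17. Stack: [168, 17]
BINARY_OP - → 168 - 17 = 151. Stack: [151]
STORE_FAST t → t=151. Stack: []
LOAD_FAST t → push 151. Stack: [151]
LOAD_CONST → push 3. Stack: [151, 3]
BINARY_OP << → 151 << 3 = 1208. Stack: [1208]
STORE_FAST t → t=1208. Stack: []
LOAD_FAST i → push 1. Stack: [1]
LOAD_CONST → push 1. Stack: [1, 1]
BINARY_OP + → 1 + 1 = 2. Stack: [2]
STORE_FAST i → i=2. Stack: []
LOAD_FAST i → push 2. Stack: [2]
LOAD_CONST → push 2. Stack: [2, 2]
COMPARE_OP bool(<) → 2 vs 2 = False. Stack: [False]
POP_JUMP_IF_FALSE → pop False; jump. Stack: []
LOAD_FAST t → push 1208. Stack: [1208]
RETURN_VALUE → return 1208.

1208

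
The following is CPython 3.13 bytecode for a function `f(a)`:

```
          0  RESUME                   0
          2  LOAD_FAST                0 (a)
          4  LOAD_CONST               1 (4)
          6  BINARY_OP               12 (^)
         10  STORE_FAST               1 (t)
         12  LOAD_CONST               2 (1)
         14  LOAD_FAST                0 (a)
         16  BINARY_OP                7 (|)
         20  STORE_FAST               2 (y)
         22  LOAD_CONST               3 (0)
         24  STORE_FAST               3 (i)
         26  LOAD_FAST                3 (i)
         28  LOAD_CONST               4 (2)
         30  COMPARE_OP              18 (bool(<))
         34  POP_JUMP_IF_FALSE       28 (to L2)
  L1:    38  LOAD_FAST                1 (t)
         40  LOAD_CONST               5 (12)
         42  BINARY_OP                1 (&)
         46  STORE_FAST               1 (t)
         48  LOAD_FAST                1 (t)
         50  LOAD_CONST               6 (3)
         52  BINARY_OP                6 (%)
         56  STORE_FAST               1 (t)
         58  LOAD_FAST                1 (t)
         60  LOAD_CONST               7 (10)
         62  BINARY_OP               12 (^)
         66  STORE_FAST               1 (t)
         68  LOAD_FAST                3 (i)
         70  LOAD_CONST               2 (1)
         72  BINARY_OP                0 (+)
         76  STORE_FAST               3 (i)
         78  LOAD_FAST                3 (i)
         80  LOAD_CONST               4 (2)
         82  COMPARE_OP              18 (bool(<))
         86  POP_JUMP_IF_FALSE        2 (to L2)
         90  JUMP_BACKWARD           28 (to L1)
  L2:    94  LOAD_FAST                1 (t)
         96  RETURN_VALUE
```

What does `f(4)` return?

LOAD_FAST a → push 4. Stack: [4]
LOAD_CONST → push 4. Stack: [4, 4]
BINARY_OP ^ → 4 ^ 4 = 0. Stack: [0]
STORE_FAST t → t=0. Stack: []
LOAD_CONST → push 1. Stack: [1]
LOAD_FAST a → push 4. Stack: [1, 4]
BINARY_OP | → 1 | 4 = 5. Stack: [5]
STORE_FAST y → y=5. Stack: []
LOAD_CONST → push 0. Stack: [0]
STORE_FAST i → i=0. Stack: []
LOAD_FAST i → push 0. Stack: [0]
LOAD_CONST → push 2. Stack: [0, 2]
COMPARE_OP bool(<) → 0 vs 2 = True. Stack: [True]
POP_JUMP_IF_FALSE → pop True; no jump. Stack: []
LOAD_FAST t → push 0. Stack: [0]
LOAD_CONST → push 12. Stack: [0, 12]
BINARY_OP & → 0 & 12 = 0. Stack: [0]
STORE_FAST t → t=0. Stack: []
LOAD_FAST t → push 0. Stack: [0]
LOAD_CONST → push 3. Stack: [0, 3]
BINARY_OP % → 0 % 3 = 0. Stack: [0]
STORE_FAST t → t=0. Stack: []
LOAD_FAST t → push 0. Stack: [0]
LOAD_CONST → push 10. Stack: [0, 10]
BINARY_OP ^ → 0 ^ 10 = 10. Stack: [10]
STORE_FAST t → t=10. Stack: []
LOAD_FAST i → push 0. Stack: [0]
LOAD_CONST → push 1. Stack: [0, 1]
BINARY_OP + → 0 + 1 = 1. Stack: [1]
STORE_FAST i → i=1. Stack: []
LOAD_FAST i → push 1. Stack: [1]
LOAD_CONST → push 2. Stack: [1, 2]
COMPARE_OP bool(<) → 1 vs 2 = True. Stack: [True]
POP_JUMP_IF_FALSE → pop True; no jump. Stack: []
LOAD_FAST t → push 10. Stack: [10]
LOAD_CONST → push 12. Stack: [10, 12]
BINARY_OP & → 10 & 12 = 8. Stack: [8]
STORE_FAST t → t=8. Stack: []
LOAD_FAST t → push 8. Stack: [8]
LOAD_CONST → push 3. Stack: [8, 3]
BINARY_OP % → 8 % 3 = 2. Stack: [2]
STORE_FAST t → t=2. Stack: []
LOAD_FAST t → push 2. Stack: [2]
LOAD_CONST → push 10. Stack: [2, 10]
BINARY_OP ^ → 2 ^ 10 = 8. Stack: [8]
STORE_FAST t → t=8. Stack: []
LOAD_FAST i → push 1. Stack: [1]
LOAD_CONST → push 1. Stack: [1, 1]
BINARY_OP + → 1 + 1 = 2. Stack: [2]
STORE_FAST i → i=2. Stack: []
LOAD_FAST i → push 2. Stack: [2]
LOAD_CONST → push 2. Stack: [2, 2]
COMPARE_OP bool(<) → 2 vs 2 = False. Stack: [False]
POP_JUMP_IF_FALSE → pop False; jump. Stack: []
LOAD_FAST t → push 8. Stack: [8]
RETURN_VALUE → return 8.

8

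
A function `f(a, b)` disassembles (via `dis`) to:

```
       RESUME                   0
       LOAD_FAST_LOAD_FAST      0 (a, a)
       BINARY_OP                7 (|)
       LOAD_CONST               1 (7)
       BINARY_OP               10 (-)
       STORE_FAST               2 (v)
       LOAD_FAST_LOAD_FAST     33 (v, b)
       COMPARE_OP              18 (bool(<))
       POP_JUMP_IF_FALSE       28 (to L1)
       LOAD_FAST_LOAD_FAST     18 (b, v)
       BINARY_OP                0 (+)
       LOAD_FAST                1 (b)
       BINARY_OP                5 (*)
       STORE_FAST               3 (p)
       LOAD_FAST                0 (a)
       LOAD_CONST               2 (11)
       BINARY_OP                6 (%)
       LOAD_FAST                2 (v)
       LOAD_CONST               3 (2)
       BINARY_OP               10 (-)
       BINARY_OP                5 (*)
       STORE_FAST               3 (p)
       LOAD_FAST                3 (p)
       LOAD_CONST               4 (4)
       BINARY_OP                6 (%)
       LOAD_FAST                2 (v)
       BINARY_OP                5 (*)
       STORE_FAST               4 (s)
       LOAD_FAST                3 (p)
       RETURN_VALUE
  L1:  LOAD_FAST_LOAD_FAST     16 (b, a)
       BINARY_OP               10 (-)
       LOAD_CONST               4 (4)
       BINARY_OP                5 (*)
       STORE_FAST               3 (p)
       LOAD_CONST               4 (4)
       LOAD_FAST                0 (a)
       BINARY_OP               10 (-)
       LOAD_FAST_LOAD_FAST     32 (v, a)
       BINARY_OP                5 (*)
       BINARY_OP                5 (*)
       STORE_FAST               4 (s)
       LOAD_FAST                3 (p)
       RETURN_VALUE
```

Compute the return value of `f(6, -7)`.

-52

LOAD_FAST_LOAD_FAST a,a → push 6,6. Stack: [6, 6]
BINARY_OP | → 6 | 6 = 6. Stack: [6]
LOAD_CONST → push 7. Stack: [6, 7]
BINARY_OP - → 6 - 7 = -1. Stack: [-1]
STORE_FAST v → v=-1. Stack: []
LOAD_FAST_LOAD_FAST v,b → push -1,-7. Stack: [-1, -7]
COMPARE_OP bool(<) → -1 vs -7 = False. Stack: [False]
POP_JUMP_IF_FALSE → pop False; jump. Stack: []
LOAD_FAST_LOAD_FAST b,a → push -7,6. Stack: [-7, 6]
BINARY_OP - → -7 - 6 = -13. Stack: [-13]
LOAD_CONST → push 4. Stack: [-13, 4]
BINARY_OP * → -13 * 4 = -52. Stack: [-52]
STORE_FAST p → p=-52. Stack: []
LOAD_CONST → push 4. Stack: [4]
LOAD_FAST a → push 6. Stack: [4, 6]
BINARY_OP - → 4 - 6 = -2. Stack: [-2]
LOAD_FAST_LOAD_FAST v,a → push -1,6. Stack: [-2, -1, 6]
BINARY_OP * → -1 * 6 = -6. Stack: [-2, -6]
BINARY_OP * → -2 * -6 = 12. Stack: [12]
STORE_FAST s → s=12. Stack: []
LOAD_FAST p → push -52. Stack: [-52]
RETURN_VALUE → return -52.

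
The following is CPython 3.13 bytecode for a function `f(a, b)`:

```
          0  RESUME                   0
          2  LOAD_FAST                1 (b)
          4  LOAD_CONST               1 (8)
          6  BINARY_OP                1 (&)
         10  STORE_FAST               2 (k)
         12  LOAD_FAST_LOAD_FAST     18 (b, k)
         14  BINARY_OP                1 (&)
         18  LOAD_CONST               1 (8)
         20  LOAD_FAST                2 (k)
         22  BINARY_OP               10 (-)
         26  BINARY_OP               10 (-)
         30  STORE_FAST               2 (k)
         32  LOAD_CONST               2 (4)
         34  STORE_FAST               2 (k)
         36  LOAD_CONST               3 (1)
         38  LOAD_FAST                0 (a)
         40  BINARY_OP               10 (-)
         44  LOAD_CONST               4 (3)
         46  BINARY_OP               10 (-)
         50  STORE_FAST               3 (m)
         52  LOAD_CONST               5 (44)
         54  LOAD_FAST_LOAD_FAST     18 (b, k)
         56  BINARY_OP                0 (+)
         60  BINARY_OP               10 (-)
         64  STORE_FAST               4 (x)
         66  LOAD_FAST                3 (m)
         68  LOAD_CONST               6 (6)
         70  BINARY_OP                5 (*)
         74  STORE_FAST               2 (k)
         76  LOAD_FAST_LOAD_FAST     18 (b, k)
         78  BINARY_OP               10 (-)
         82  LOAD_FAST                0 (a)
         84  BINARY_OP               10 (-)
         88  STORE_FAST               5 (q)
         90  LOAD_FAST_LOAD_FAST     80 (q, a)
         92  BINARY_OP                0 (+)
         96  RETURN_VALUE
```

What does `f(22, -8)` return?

136

LOAD_FAST b → push -8. Stack: [-8]
LOAD_CONST → push 8. Stack: [-8, 8]
BINARY_OP & → -8 & 8 = 8. Stack: [8]
STORE_FAST k → k=8. Stack: []
LOAD_FAST_LOAD_FAST b,k → push -8,8. Stack: [-8, 8]
BINARY_OP & → -8 & 8 = 8. Stack: [8]
LOAD_CONST → push 8. Stack: [8, 8]
LOAD_FAST k → push 8. Stack: [8, 8, 8]
BINARY_OP - → 8 - 8 = 0. Stack: [8, 0]
BINARY_OP - → 8 - 0 = 8. Stack: [8]
STORE_FAST k → k=8. Stack: []
LOAD_CONST → push 4. Stack: [4]
STORE_FAST k → k=4. Stack: []
LOAD_CONST → push 1. Stack: [1]
LOAD_FAST a → push 22. Stack: [1, 22]
BINARY_OP - → 1 - 22 = -21. Stack: [-21]
LOAD_CONST → push 3. Stack: [-21, 3]
BINARY_OP - → -21 - 3 = -24. Stack: [-24]
STORE_FAST m → m=-24. Stack: []
LOAD_CONST → push 44. Stack: [44]
LOAD_FAST_LOAD_FAST b,k → push -8,4. Stack: [44, -8, 4]
BINARY_OP + → -8 + 4 = -4. Stack: [44, -4]
BINARY_OP - → 44 - -4 = 48. Stack: [48]
STORE_FAST x → x=48. Stack: []
LOAD_FAST m → push -24. Stack: [-24]
LOAD_CONST → push 6. Stack: [-24, 6]
BINARY_OP * → -24 * 6 = -144. Stack: [-144]
STORE_FAST k → k=-144. Stack: []
LOAD_FAST_LOAD_FAST b,k → push -8,-144. Stack: [-8, -144]
BINARY_OP - → -8 - -144 = 136. Stack: [136]
LOAD_FAST a → push 22. Stack: [136, 22]
BINARY_OP - → 136 - 22 = 114. Stack: [114]
STORE_FAST q → q=114. Stack: []
LOAD_FAST_LOAD_FAST q,a → push 114,22. Stack: [114, 22]
BINARY_OP + → 114 + 22 = 136. Stack: [136]
RETURN_VALUE → return 136.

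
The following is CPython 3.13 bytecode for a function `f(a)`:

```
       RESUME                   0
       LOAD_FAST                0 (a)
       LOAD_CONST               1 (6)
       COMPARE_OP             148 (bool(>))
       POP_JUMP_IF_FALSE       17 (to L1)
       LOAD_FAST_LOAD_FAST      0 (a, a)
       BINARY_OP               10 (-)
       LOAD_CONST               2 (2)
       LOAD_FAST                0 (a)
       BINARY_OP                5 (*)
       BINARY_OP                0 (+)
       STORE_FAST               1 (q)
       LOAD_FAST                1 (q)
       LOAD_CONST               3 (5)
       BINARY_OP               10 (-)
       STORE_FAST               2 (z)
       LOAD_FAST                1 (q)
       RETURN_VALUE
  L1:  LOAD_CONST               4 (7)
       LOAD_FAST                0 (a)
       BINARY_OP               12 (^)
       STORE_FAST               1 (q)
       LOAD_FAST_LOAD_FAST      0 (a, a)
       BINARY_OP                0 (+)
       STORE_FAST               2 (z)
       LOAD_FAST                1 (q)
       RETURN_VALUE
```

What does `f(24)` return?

48

LOAD_FAST a → push 24. Stack: [24]
LOAD_CONST → push 6. Stack: [24, 6]
COMPARE_OP bool(>) → 24 vs 6 = True. Stack: [True]
POP_JUMP_IF_FALSE → pop True; no jump. Stack: []
LOAD_FAST_LOAD_FAST a,a → push 24,24. Stack: [24, 24]
BINARY_OP - → 24 - 24 = 0. Stack: [0]
LOAD_CONST → push 2. Stack: [0, 2]
LOAD_FAST a → push 24. Stack: [0, 2, 24]
BINARY_OP * → 2 * 24 = 48. Stack: [0, 48]
BINARY_OP + → 0 + 48 = 48. Stack: [48]
STORE_FAST q → q=48. Stack: []
LOAD_FAST q → push 48. Stack: [48]
LOAD_CONST → push 5. Stack: [48, 5]
BINARY_OP - → 48 - 5 = 43. Stack: [43]
STORE_FAST z → z=43. Stack: []
LOAD_FAST q → push 48. Stack: [48]
RETURN_VALUE → return 48.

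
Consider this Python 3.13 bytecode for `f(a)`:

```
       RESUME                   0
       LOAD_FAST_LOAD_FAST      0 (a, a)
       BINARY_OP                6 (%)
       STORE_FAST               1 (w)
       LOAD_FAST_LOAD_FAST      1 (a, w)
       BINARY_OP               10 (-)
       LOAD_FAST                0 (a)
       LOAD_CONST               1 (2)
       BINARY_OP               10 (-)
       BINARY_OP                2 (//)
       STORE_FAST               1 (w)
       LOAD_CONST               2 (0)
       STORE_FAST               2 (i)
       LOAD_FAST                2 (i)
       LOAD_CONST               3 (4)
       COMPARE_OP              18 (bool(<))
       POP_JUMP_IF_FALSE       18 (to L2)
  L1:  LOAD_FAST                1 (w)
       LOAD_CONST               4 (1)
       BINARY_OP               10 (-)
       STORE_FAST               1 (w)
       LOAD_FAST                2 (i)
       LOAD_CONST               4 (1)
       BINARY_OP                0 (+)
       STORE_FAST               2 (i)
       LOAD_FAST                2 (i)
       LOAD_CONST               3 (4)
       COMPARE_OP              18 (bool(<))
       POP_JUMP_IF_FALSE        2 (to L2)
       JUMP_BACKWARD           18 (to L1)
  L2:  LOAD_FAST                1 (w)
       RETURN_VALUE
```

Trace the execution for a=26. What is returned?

LOAD_FAST_LOAD_FAST a,a → push 26,26. Stack: [26, 26]
BINARY_OP % → 26 % 26 = 0. Stack: [0]
STORE_FAST w → w=0. Stack: []
LOAD_FAST_LOAD_FAST a,w → push 26,0. Stack: [26, 0]
BINARY_OP - → 26 - 0 = 26. Stack: [26]
LOAD_FAST a → push 26. Stack: [26, 26]
LOAD_CONST → push 2. Stack: [26, 26, 2]
BINARY_OP - → 26 - 2 = 24. Stack: [26, 24]
BINARY_OP // → 26 // 24 = 1. Stack: [1]
STORE_FAST w → w=1. Stack: []
LOAD_CONST → push 0. Stack: [0]
STORE_FAST i → i=0. Stack: []
LOAD_FAST i → push 0. Stack: [0]
LOAD_CONST → push 4. Stack: [0, 4]
COMPARE_OP bool(<) → 0 vs 4 = True. Stack: [True]
POP_JUMP_IF_FALSE → pop True; no jump. Stack: []
LOAD_FAST w → push 1. Stack: [1]
LOAD_CONST → push 1. Stack: [1, 1]
BINARY_OP - → 1 - 1 = 0. Stack: [0]
STORE_FAST w → w=0. Stack: []
LOAD_FAST i → push 0. Stack: [0]
LOAD_CONST → push 1. Stack: [0, 1]
BINARY_OP + → 0 + 1 = 1. Stack: [1]
STORE_FAST i → i=1. Stack: []
LOAD_FAST i → push 1. Stack: [1]
LOAD_CONST → push 4. Stack: [1, 4]
COMPARE_OP bool(<) → 1 vs 4 = True. Stack: [True]
POP_JUMP_IF_FALSE → pop True; no jump. Stack: []
LOAD_FAST w → push 0. Stack: [0]
LOAD_CONST → push 1. Stack: [0, 1]
BINARY_OP - → 0 - 1 = -1. Stack: [-1]
STORE_FAST w → w=-1. Stack: []
LOAD_FAST i → push 1. Stack: [1]
LOAD_CONST → push 1. Stack: [1, 1]
BINARY_OP + → 1 + 1 = 2. Stack: [2]
STORE_FAST i → i=2. Stack: []
LOAD_FAST i → push 2. Stack: [2]
LOAD_CONST → push 4. Stack: [2, 4]
COMPARE_OP bool(<) → 2 vs 4 = True. Stack: [True]
POP_JUMP_IF_FALSE → pop True; no jump. Stack: []
LOAD_FAST w → push -1. Stack: [-1]
LOAD_CONST → push 1. Stack: [-1, 1]
BINARY_OP - → -1 - 1 = -2. Stack: [-2]
STORE_FAST w → w=-2. Stack: []
LOAD_FAST i → push 2. Stack: [2]
LOAD_CONST → push 1. Stack: [2, 1]
BINARY_OP + → 2 + 1 = 3. Stack: [3]
STORE_FAST i → i=3. Stack: []
LOAD_FAST i → push 3. Stack: [3]
LOAD_CONST → push 4. Stack: [3, 4]
COMPARE_OP bool(<) → 3 vs 4 = True. Stack: [True]
POP_JUMP_IF_FALSE → pop True; no jump. Stack: []
LOAD_FAST w → push -2. Stack: [-2]
LOAD_CONST → push 1. Stack: [-2, 1]
BINARY_OP - → -2 - 1 = -3. Stack: [-3]
STORE_FAST w → w=-3. Stack: []
LOAD_FAST i → push 3. Stack: [3]
LOAD_CONST → push 1. Stack: [3, 1]
BINARY_OP + → 3 + 1 = 4. Stack: [4]
STORE_FAST i → i=4. Stack: []
LOAD_FAST i → push 4. Stack: [4]
LOAD_CONST → push 4. Stack: [4, 4]
COMPARE_OP bool(<) → 4 vs 4 = False. Stack: [False]
POP_JUMP_IF_FALSE → pop False; jump. Stack: []
LOAD_FAST w → push -3. Stack: [-3]
RETURN_VALUE → return -3.

-3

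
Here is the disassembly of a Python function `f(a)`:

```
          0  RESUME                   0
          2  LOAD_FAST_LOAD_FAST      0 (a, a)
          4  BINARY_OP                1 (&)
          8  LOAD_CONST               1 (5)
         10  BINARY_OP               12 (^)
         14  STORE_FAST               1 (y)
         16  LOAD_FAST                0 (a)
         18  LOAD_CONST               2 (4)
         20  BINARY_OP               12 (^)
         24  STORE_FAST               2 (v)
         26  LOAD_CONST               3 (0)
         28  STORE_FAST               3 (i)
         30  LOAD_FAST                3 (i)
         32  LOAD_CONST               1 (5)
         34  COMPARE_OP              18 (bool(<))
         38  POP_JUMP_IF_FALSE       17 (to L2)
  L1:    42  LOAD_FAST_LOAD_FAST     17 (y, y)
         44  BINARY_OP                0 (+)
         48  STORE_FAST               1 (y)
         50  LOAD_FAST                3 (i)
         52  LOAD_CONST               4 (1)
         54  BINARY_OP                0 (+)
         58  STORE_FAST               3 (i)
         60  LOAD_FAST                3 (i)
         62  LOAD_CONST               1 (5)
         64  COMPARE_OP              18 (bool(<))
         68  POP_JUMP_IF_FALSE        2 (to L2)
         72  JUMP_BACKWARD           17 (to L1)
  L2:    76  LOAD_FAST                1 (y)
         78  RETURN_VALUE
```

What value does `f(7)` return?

64

LOAD_FAST_LOAD_FAST a,a → push 7,7
BINARY_OP & → 7 & 7 = 7
LOAD_CONST → push 5
BINARY_OP ^ → 7 ^ 5 = 2
STORE_FAST y → y=2
LOAD_FAST a → push 7
LOAD_CONST → push 4
BINARY_OP ^ → 7 ^ 4 = 3
STORE_FAST v → v=3
LOAD_CONST → push 0
STORE_FAST i → i=0
LOAD_FAST i → push 0
LOAD_CONST → push 5
COMPARE_OP bool(<) → 0 vs 5 = True
POP_JUMP_IF_FALSE → pop True; no jump
LOAD_FAST_LOAD_FAST y,y → push 2,2
BINARY_OP + → 2 + 2 = 4
STORE_FAST y → y=4
LOAD_FAST i → push 0
LOAD_CONST → push 1
BINARY_OP + → 0 + 1 = 1
STORE_FAST i → i=1
LOAD_FAST i → push 1
LOAD_CONST → push 5
COMPARE_OP bool(<) → 1 vs 5 = True
POP_JUMP_IF_FALSE → pop True; no jump
LOAD_FAST_LOAD_FAST y,y → push 4,4
BINARY_OP + → 4 + 4 = 8
STORE_FAST y → y=8
LOAD_FAST i → push 1
LOAD_CONST → push 1
BINARY_OP + → 1 + 1 = 2
STORE_FAST i → i=2
LOAD_FAST i → push 2
LOAD_CONST → push 5
COMPARE_OP bool(<) → 2 vs 5 = True
POP_JUMP_IF_FALSE → pop True; no jump
LOAD_FAST_LOAD_FAST y,y → push 8,8
BINARY_OP + → 8 + 8 = 16
STORE_FAST y → y=16
LOAD_FAST i → push 2
LOAD_CONST → push 1
BINARY_OP + → 2 + 1 = 3
STORE_FAST i → i=3
LOAD_FAST i → push 3
LOAD_CONST → push 5
COMPARE_OP bool(<) → 3 vs 5 = True
POP_JUMP_IF_FALSE → pop True; no jump
LOAD_FAST_LOAD_FAST y,y → push 16,16
BINARY_OP + → 16 + 16 = 32
STORE_FAST y → y=32
LOAD_FAST i → push 3
LOAD_CONST → push 1
BINARY_OP + → 3 + 1 = 4
STORE_FAST i → i=4
LOAD_FAST i → push 4
LOAD_CONST → push 5
COMPARE_OP bool(<) → 4 vs 5 = True
POP_JUMP_IF_FALSE → pop True; no jump
LOAD_FAST_LOAD_FAST y,y → push 32,32
BINARY_OP + → 32 + 32 = 64
STORE_FAST y → y=64
LOAD_FAST i → push 4
LOAD_CONST → push 1
BINARY_OP + → 4 + 1 = 5
STORE_FAST i → i=5
LOAD_FAST i → push 5
LOAD_CONST → push 5
COMPARE_OP bool(<) → 5 vs 5 = False
POP_JUMP_IF_FALSE → pop False; jump
LOAD_FAST y → push 64
RETURN_VALUE → return 64.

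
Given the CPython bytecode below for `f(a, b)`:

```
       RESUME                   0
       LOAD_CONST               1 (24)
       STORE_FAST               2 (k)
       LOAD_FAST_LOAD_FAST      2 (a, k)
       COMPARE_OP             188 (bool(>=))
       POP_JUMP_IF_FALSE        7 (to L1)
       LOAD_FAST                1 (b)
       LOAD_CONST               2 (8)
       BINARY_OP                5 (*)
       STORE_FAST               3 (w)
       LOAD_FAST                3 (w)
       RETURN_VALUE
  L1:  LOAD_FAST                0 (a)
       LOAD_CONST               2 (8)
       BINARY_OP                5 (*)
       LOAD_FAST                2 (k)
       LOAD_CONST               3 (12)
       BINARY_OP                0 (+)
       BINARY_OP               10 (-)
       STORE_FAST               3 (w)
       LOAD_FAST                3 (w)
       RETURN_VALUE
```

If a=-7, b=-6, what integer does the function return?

LOAD_CONST → push 24. Stack: [24]
STORE_FAST k → k=24. Stack: []
LOAD_FAST_LOAD_FAST a,k → push -7,24. Stack: [-7, 24]
COMPARE_OP bool(>=) → -7 vs 24 = False. Stack: [False]
POP_JUMP_IF_FALSE → pop False; jump. Stack: []
LOAD_FAST a → push -7. Stack: [-7]
LOAD_CONST → push 8. Stack: [-7, 8]
BINARY_OP * → -7 * 8 = -56. Stack: [-56]
LOAD_FAST k → push 24. Stack: [-56, 24]
LOAD_CONST → push 12. Stack: [-56, 24, 12]
BINARY_OP + → 24 + 12 = 36. Stack: [-56, 36]
BINARY_OP - → -56 - 36 = -92. Stack: [-92]
STORE_FAST w → w=-92. Stack: []
LOAD_FAST w → push -92. Stack: [-92]
RETURN_VALUE → return -92.

-92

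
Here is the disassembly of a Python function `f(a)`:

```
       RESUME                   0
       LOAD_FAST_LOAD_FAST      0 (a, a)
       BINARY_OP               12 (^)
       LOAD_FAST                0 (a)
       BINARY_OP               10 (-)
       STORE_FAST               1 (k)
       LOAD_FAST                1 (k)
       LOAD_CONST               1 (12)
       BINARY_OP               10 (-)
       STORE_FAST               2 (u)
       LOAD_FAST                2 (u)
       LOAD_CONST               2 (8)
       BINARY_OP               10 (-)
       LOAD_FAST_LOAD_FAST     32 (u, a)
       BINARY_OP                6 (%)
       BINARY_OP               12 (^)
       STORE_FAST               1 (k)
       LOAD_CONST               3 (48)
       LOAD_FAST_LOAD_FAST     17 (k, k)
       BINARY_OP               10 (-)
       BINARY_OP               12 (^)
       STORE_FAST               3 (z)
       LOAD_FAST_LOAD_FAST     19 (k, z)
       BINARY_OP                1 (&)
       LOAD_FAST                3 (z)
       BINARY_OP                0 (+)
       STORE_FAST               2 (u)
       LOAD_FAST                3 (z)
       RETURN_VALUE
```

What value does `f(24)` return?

LOAD_FAST_LOAD_FAST a,a → push 24,24. Stack: [24, 24]
BINARY_OP ^ → 24 ^ 24 = 0. Stack: [0]
LOAD_FAST a → push 24. Stack: [0, 24]
BINARY_OP - → 0 - 24 = -24. Stack: [-24]
STORE_FAST k → k=-24. Stack: []
LOAD_FAST k → push -24. Stack: [-24]
LOAD_CONST → push 12. Stack: [-24, 12]
BINARY_OP - → -24 - 12 = -36. Stack: [-36]
STORE_FAST u → u=-36. Stack: []
LOAD_FAST u → push -36. Stack: [-36]
LOAD_CONST → push 8. Stack: [-36, 8]
BINARY_OP - → -36 - 8 = -44. Stack: [-44]
LOAD_FAST_LOAD_FAST u,a → push -36,24. Stack: [-44, -36, 24]
BINARY_OP % → -36 % 24 = 12. Stack: [-44, 12]
BINARY_OP ^ → -44 ^ 12 = -40. Stack: [-40]
STORE_FAST k → k=-40. Stack: []
LOAD_CONST → push 48. Stack: [48]
LOAD_FAST_LOAD_FAST k,k → push -40,-40. Stack: [48, -40, -40]
BINARY_OP - → -40 - -40 = 0. Stack: [48, 0]
BINARY_OP ^ → 48 ^ 0 = 48. Stack: [48]
STORE_FAST z → z=48. Stack: []
LOAD_FAST_LOAD_FAST k,z → push -40,48. Stack: [-40, 48]
BINARY_OP & → -40 & 48 = 16. Stack: [16]
LOAD_FAST z → push 48. Stack: [16, 48]
BINARY_OP + → 16 + 48 = 64. Stack: [64]
STORE_FAST u → u=64. Stack: []
LOAD_FAST z → push 48. Stack: [48]
RETURN_VALUE → return 48.

48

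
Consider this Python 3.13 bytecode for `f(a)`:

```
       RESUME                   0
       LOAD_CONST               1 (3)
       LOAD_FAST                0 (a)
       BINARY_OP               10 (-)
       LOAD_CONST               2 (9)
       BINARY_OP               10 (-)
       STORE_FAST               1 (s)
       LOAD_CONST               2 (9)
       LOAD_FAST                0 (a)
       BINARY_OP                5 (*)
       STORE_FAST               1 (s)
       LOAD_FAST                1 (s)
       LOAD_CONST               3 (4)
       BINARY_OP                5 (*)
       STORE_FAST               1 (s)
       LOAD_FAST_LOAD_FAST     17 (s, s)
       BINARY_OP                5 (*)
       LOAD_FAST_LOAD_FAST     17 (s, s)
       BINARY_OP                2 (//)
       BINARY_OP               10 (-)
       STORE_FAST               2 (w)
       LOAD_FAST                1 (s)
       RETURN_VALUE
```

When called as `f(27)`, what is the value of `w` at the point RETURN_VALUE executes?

LOAD_CONST → push 3. Stack: [3]
LOAD_FAST a → push 27. Stack: [3, 27]
BINARY_OP - → 3 - 27 = -24. Stack: [-24]
LOAD_CONST → push 9. Stack: [-24, 9]
BINARY_OP - → -24 - 9 = -33. Stack: [-33]
STORE_FAST s → s=-33. Stack: []
LOAD_CONST → push 9. Stack: [9]
LOAD_FAST a → push 27. Stack: [9, 27]
BINARY_OP * → 9 * 27 = 243. Stack: [243]
STORE_FAST s → s=243. Stack: []
LOAD_FAST s → push 243. Stack: [243]
LOAD_CONST → push 4. Stack: [243, 4]
BINARY_OP * → 243 * 4 = 972. Stack: [972]
STORE_FAST s → s=972. Stack: []
LOAD_FAST_LOAD_FAST s,s → push 972,972. Stack: [972, 972]
BINARY_OP * → 972 * 972 = 944784. Stack: [944784]
LOAD_FAST_LOAD_FAST s,s → push 972,972. Stack: [944784, 972, 972]
BINARY_OP // → 972 // 972 = 1. Stack: [944784, 1]
BINARY_OP - → 944784 - 1 = 944783. Stack: [944783]
STORE_FAST w → w=944783. Stack: []
LOAD_FAST s → push 972. Stack: [972]
RETURN_VALUE → return 972.

944783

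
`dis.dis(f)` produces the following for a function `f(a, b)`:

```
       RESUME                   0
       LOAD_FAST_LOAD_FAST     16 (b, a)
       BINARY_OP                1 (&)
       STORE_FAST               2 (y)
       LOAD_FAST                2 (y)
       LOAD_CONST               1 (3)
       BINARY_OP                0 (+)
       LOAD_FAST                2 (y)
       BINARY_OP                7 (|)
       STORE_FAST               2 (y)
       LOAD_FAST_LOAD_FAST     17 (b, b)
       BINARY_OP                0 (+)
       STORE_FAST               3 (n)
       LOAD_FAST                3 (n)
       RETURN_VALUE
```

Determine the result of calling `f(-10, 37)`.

LOAD_FAST_LOAD_FAST b,a → push 37,-10. Stack: [37, -10]
BINARY_OP & → 37 & -10 = 36. Stack: [36]
STORE_FAST y → y=36. Stack: []
LOAD_FAST y → push 36. Stack: [36]
LOAD_CONST → push 3. Stack: [36, 3]
BINARY_OP + → 36 + 3 = 39. Stack: [39]
LOAD_FAST y → push 36. Stack: [39, 36]
BINARY_OP | → 39 | 36 = 39. Stack: [39]
STORE_FAST y → y=39. Stack: []
LOAD_FAST_LOAD_FAST b,b → push 37,37. Stack: [37, 37]
BINARY_OP + → 37 + 37 = 74. Stack: [74]
STORE_FAST n → n=74. Stack: []
LOAD_FAST n → push 74. Stack: [74]
RETURN_VALUE → return 74.

74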